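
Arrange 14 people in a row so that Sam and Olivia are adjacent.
Treat as block: (14-1)! × 2! = 6227020800 × 2 = 12454041600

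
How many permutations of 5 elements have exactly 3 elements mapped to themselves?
Choose the 3 fixed points C(5,3) = 10, derange the rest: !2 = Σ_{j=0}^{2} (-1)^j·2!/j! = 2 - 2 + 1 = 1. Product = 10 × 1 = 10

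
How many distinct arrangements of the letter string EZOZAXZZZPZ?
11! / (1! × 1! × 1! × 6! × 1! × 1!) = 55440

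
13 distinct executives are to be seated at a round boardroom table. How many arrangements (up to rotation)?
Circular: fix one position, arrange the rest. (13-1)! = 479001600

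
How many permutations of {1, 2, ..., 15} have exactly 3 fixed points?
Choose the 3 fixed points C(15,3) = 455, derange the rest: !12 = Σ_{j=0}^{12} (-1)^j·12!/j! = 479001600 - 479001600 + 239500800 - 79833600 + 19958400 - 3991680 + 665280 - 95040 + 11880 - 1320 + 132 - 12 + 1 = 176214841. Product = 455 × 176214841 = 80177752655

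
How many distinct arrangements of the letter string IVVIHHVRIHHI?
12! / (4! × 1! × 4! × 3!) = 138600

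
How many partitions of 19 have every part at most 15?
Let r_j(i) = number of partitions of i into parts ≤ j, for i = 0..19. r_1(i) = 1 for all i; r_j(i) = r_{j-1}(i) + r_j(i-j). Rows j = 2..15: ≤2: 1 1 2 2 3 3 4 4 5 5 6 6 7 7 8 8 9 9 10 10; ≤3: 1 1 2 3 4 5 7 8 10 12 14 16 19 21 24 27 30 33 37 40; ≤4: 1 1 2 3 5 6 9 11 15 18 23 27 34 39 47 54 64 72 84 94; ≤5: 1 1 2 3 5 7 10 13 18 23 30 37 47 57 70 84 101 119 141 164; ≤6: 1 1 2 3 5 7 11 14 20 26 35 44 58 71 90 110 136 163 199 235; ≤7: 1 1 2 3 5 7 11 15 21 28 38 49 65 82 105 131 164 201 248 300; ≤8: 1 1 2 3 5 7 11 15 22 29 40 52 70 89 116 146 186 230 288 352; ≤9: 1 1 2 3 5 7 11 15 22 30 41 54 73 94 123 157 201 252 318 393; ≤10: 1 1 2 3 5 7 11 15 22 30 42 55 75 97 128 164 212 267 340 423; ≤11: 1 1 2 3 5 7 11 15 22 30 42 56 76 99 131 169 219 278 355 445; ≤12: 1 1 2 3 5 7 11 15 22 30 42 56 77 100 133 172 224 285 366 460; ≤13: 1 1 2 3 5 7 11 15 22 30 42 56 77 101 134 174 227 290 373 471; ≤14: 1 1 2 3 5 7 11 15 22 30 42 56 77 101 135 175 229 293 378 478; ≤15: 1 1 2 3 5 7 11 15 22 30 42 56 77 101 135 176 230 295 381 483. r_15(19) = 483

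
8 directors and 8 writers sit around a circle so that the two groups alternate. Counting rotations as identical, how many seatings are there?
Fix one of the directors: (8-1)! ways for the remaining directors, × 8! ways for the writers = 5040 × 40320 = 203212800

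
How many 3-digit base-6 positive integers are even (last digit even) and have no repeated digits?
Last∈{0,2,4}. Last=0: 20. Last nonzero: 2×4×P(4,1) = 32. Total = 52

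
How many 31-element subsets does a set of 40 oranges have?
C(40,31) = 40!/(31!×9!) = 273438880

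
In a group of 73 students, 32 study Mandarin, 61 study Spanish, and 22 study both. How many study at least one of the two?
|A∪B| = |A| + |B| - |A∩B| = 32 + 61 - 22 = 71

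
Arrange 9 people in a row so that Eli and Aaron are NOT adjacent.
Total - adjacent = 9! - (9-1)!×2 = 362880 - 80640 = 282240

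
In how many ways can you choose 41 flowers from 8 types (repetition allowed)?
C(41+8-1, 8-1) = C(48, 7) = 73629072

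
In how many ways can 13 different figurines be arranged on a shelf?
13! = 6227020800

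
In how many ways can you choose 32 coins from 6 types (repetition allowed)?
C(32+6-1, 6-1) = C(37, 5) = 435897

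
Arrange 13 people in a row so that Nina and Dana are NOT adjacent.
Total - adjacent = 13! - (13-1)!×2 = 6227020800 - 958003200 = 5269017600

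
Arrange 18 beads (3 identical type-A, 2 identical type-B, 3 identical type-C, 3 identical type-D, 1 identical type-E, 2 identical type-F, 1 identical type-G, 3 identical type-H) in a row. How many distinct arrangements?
18! / (3! × 2! × 3! × 3! × 1! × 2! × 1! × 3!) = 1235025792000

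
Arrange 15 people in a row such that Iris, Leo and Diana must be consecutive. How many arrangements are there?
Treat the 3 as one block: (15-3+1)! × 3! = 6227020800 × 6 = 37362124800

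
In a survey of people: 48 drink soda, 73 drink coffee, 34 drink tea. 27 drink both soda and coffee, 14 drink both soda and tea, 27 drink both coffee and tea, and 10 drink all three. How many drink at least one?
|A∪B∪C| = 48+73+34-27-14-27+10 = 97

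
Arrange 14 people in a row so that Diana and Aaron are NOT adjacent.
Total - adjacent = 14! - (14-1)!×2 = 87178291200 - 12454041600 = 74724249600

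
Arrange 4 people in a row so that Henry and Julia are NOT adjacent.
Total - adjacent = 4! - (4-1)!×2 = 24 - 12 = 12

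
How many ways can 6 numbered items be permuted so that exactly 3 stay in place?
Choose the 3 fixed points C(6,3) = 20, derange the rest: !3 = Σ_{j=0}^{3} (-1)^j·3!/j! = 6 - 6 + 3 - 1 = 2. Product = 20 × 2 = 40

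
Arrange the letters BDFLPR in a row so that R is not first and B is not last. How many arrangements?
By inclusion-exclusion: 6! - 2×(6-1)! + (6-2)! = 720 - 240 + 24 = 504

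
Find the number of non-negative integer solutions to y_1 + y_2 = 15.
C(15+2-1, 2-1) = C(16, 1) = 16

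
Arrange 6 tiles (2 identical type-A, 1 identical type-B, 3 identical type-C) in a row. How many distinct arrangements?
6! / (2! × 1! × 3!) = 60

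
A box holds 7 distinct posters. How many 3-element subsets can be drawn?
C(7,3) = 7!/(3!×4!) = 35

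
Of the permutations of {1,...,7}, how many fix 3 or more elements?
Exactly j fixed points: C(7,j)·!(7-j); sum over j ≥ 3 (derangement numbers via !m = (m-1)·(!(m-1) + !(m-2)): !0..!4 = 1, 0, 1, 2, 9). Σ_{j=3}^{7} C(7,j)·!(7-j) = C(7,3)·!4 + C(7,4)·!3 + C(7,5)·!2 + C(7,6)·!1 + C(7,7)·!0 = 35·9 + 35·2 + 21·1 + 7·0 + 1·1 = 407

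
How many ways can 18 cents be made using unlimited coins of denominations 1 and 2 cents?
Coefficient of x^18 in 1/(1-x^1) · 1/(1-x^2). Use j coins of 2 for j = 0..⌊18/2⌋ = 9, the rest in 1s: 9 + 1 = 10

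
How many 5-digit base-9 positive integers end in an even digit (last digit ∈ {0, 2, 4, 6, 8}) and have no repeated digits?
Last∈{0,2,4,6,8}. Last=0: 1680. Last nonzero: 4×7×P(7,3) = 5880. Total = 7560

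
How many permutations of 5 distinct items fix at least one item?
Complement of the derangements. !5 = Σ_{j=0}^{5} (-1)^j·5!/j! = 120 - 120 + 60 - 20 + 5 - 1 = 44. 5! - !5 = 120 - 44 = 76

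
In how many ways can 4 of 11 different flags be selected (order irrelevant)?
C(11,4) = 11!/(4!×7!) = 330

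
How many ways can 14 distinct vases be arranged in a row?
14! = 87178291200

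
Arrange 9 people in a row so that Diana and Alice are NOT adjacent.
Total - adjacent = 9! - (9-1)!×2 = 362880 - 80640 = 282240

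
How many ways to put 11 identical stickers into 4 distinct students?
C(11+4-1, 4-1) = C(14, 3) = 364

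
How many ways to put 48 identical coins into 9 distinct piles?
C(48+9-1, 9-1) = C(56, 8) = 1420494075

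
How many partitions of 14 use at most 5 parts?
By conjugation, equals partitions of 14 into parts ≤ 5. Let r_j(i) = number of partitions of i into parts ≤ j, for i = 0..14. r_1(i) = 1 for all i; r_j(i) = r_{j-1}(i) + r_j(i-j). Rows j = 2..5: ≤2: 1 1 2 2 3 3 4 4 5 5 6 6 7 7 8; ≤3: 1 1 2 3 4 5 7 8 10 12 14 16 19 21 24; ≤4: 1 1 2 3 5 6 9 11 15 18 23 27 34 39 47; ≤5: 1 1 2 3 5 7 10 13 18 23 30 37 47 57 70. r_5(14) = 70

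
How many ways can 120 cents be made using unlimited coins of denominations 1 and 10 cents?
Coefficient of x^120 in 1/(1-x^1) · 1/(1-x^10). Use j coins of 10 for j = 0..⌊120/10⌋ = 12, the rest in 1s: 12 + 1 = 13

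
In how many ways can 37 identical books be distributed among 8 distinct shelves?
C(37+8-1, 8-1) = C(44, 7) = 38320568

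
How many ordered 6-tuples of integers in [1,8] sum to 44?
Coefficient of x^44 in (x + x² + ... + x^8)^6. By inclusion-exclusion on dice exceeding 8: Σ_j (-1)^j C(6,j)·C(44-1-8j, 5) = C(6,0)·C(43,5) - C(6,1)·C(35,5) + C(6,2)·C(27,5) - C(6,3)·C(19,5) + C(6,4)·C(11,5) = 1·962598 - 6·324632 + 15·80730 - 20·11628 + 15·462 = 126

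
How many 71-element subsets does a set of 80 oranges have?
C(80,71) = 80!/(71!×9!) = 231900297200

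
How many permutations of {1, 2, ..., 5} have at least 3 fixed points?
Exactly j fixed points: C(5,j)·!(5-j); sum over j ≥ 3 (derangement numbers via !m = (m-1)·(!(m-1) + !(m-2)): !0..!2 = 1, 0, 1). Σ_{j=3}^{5} C(5,j)·!(5-j) = C(5,3)·!2 + C(5,4)·!1 + C(5,5)·!0 = 10·1 + 5·0 + 1·1 = 11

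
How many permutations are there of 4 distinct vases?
4! = 24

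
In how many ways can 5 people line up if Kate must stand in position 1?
Fix one position: (5-1)! = 24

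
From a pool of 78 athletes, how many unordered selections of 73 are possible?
C(78,73) = 78!/(73!×5!) = 21111090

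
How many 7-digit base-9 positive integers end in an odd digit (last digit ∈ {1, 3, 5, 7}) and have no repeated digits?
Last∈{1,3,5,7}. Last=0: 0. Last nonzero: 4×7×P(7,5) = 70560. Total = 70560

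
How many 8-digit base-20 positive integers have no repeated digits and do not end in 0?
Last digit: 19 nonzero choices. First digit: 18 (nonzero, ≠last). Middle 6: P(18,6) = 13366080. Total = 4571199360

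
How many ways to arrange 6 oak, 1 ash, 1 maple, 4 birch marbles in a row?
12! / (6! × 1! × 1! × 4!) = 27720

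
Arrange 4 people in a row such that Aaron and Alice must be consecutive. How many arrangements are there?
Treat the 2 as one block: (4-2+1)! × 2! = 6 × 2 = 12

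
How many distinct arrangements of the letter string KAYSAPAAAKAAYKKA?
16! / (2! × 1! × 8! × 1! × 4!) = 10810800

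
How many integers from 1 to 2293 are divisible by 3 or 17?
⌊2293/3⌋ + ⌊2293/17⌋ - ⌊2293/51⌋ = 764 + 134 - 44 = 854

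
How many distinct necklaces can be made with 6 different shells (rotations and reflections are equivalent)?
(6-1)!/2 = 120/2 = 60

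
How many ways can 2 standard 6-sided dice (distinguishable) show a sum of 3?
Coefficient of x^3 in (x + x² + ... + x^6)^2. By inclusion-exclusion on dice exceeding 6: Σ_j (-1)^j C(2,j)·C(3-1-6j, 1) = C(2,0)·C(2,1) = 1·2 = 2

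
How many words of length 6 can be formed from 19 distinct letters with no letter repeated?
P(19,6) = 19!/(19-6)! = 19535040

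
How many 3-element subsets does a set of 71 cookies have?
C(71,3) = 71!/(3!×68!) = 57155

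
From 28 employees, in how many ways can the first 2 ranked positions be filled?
P(28,2) = 28!/(28-2)! = 756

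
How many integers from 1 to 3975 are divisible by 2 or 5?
⌊3975/2⌋ + ⌊3975/5⌋ - ⌊3975/10⌋ = 1987 + 795 - 397 = 2385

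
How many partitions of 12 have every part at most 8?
Let r_j(i) = number of partitions of i into parts ≤ j, for i = 0..12. r_1(i) = 1 for all i; r_j(i) = r_{j-1}(i) + r_j(i-j). Rows j = 2..8: ≤2: 1 1 2 2 3 3 4 4 5 5 6 6 7; ≤3: 1 1 2 3 4 5 7 8 10 12 14 16 19; ≤4: 1 1 2 3 5 6 9 11 15 18 23 27 34; ≤5: 1 1 2 3 5 7 10 13 18 23 30 37 47; ≤6: 1 1 2 3 5 7 11 14 20 26 35 44 58; ≤7: 1 1 2 3 5 7 11 15 21 28 38 49 65; ≤8: 1 1 2 3 5 7 11 15 22 29 40 52 70. r_8(12) = 70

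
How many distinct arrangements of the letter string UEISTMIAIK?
10! / (1! × 1! × 1! × 1! × 3! × 1! × 1! × 1!) = 604800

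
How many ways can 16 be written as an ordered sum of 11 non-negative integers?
C(16+11-1, 11-1) = C(26, 10) = 5311735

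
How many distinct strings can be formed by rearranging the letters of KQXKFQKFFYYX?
12! / (2! × 3! × 2! × 3! × 2!) = 1663200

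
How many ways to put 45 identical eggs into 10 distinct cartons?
C(45+10-1, 10-1) = C(54, 9) = 5317936260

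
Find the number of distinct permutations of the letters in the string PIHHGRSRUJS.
11! / (1! × 2! × 1! × 1! × 2! × 2! × 1! × 1!) = 4989600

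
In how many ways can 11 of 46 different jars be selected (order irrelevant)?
C(46,11) = 46!/(11!×35!) = 13340783196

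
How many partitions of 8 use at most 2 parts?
By conjugation, equals partitions of 8 into parts ≤ 2. Let r_j(i) = number of partitions of i into parts ≤ j, for i = 0..8. r_1(i) = 1 for all i; r_j(i) = r_{j-1}(i) + r_j(i-j). Rows j = 2..2: ≤2: 1 1 2 2 3 3 4 4 5. r_2(8) = 5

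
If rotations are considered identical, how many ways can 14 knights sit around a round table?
Circular: fix one position, arrange the rest. (14-1)! = 6227020800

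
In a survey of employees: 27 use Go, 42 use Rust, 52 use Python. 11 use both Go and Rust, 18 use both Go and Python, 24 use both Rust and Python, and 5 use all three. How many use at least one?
|A∪B∪C| = 27+42+52-11-18-24+5 = 73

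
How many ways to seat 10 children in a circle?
Circular: fix one position, arrange the rest. (10-1)! = 362880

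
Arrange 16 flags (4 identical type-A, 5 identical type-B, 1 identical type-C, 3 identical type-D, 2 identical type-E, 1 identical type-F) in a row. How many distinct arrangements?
16! / (4! × 5! × 1! × 3! × 2! × 1!) = 605404800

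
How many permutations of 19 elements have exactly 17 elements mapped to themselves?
Choose the 17 fixed points C(19,17) = 171, derange the rest: !2 = Σ_{j=0}^{2} (-1)^j·2!/j! = 2 - 2 + 1 = 1. Product = 171 × 1 = 171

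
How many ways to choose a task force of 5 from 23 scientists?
C(23,5) = 23!/(5!×18!) = 33649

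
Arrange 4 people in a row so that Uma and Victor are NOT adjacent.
Total - adjacent = 4! - (4-1)!×2 = 24 - 12 = 12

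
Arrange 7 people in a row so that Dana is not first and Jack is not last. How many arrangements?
By inclusion-exclusion: 7! - 2×(7-1)! + (7-2)! = 5040 - 1440 + 120 = 3720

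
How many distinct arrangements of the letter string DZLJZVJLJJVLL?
13! / (4! × 2! × 2! × 1! × 4!) = 2702700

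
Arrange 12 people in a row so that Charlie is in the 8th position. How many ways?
Fix one position: (12-1)! = 39916800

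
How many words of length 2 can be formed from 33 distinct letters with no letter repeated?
P(33,2) = 33!/(33-2)! = 1056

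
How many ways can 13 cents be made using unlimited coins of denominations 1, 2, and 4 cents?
Coefficient of x^13 in 1/(1-x^1) · 1/(1-x^2) · 1/(1-x^4). Case on j = number of 4-cent coins (j = 0..3); remainder r = 13 - 4j is made from {1,2} in ⌊r/2⌋+1 ways. r = 13, 9, 5, 1 → 7 + 5 + 3 + 1 = 16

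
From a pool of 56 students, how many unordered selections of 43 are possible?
C(56,43) = 56!/(43!×13!) = 1889912732400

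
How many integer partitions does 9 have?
Pentagonal recurrence p(n) = p(n-1) + p(n-2) - p(n-5) - p(n-7) + p(n-12) + p(n-15) - ... gives p(0..8) = 1, 1, 2, 3, 5, 7, 11, 15, 22. p(9) = p(8) + p(7) - p(4) - p(2) = 22 + 15 - 5 - 2 = 30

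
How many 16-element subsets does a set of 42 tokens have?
C(42,16) = 42!/(16!×26!) = 166509721602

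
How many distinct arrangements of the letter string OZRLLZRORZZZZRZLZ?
17! / (2! × 8! × 3! × 4!) = 30630600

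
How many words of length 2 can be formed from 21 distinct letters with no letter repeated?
P(21,2) = 21!/(21-2)! = 420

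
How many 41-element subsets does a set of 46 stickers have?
C(46,41) = 46!/(41!×5!) = 1370754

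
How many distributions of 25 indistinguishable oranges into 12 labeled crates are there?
C(25+12-1, 12-1) = C(36, 11) = 600805296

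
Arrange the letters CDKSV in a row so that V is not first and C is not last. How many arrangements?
By inclusion-exclusion: 5! - 2×(5-1)! + (5-2)! = 120 - 48 + 6 = 78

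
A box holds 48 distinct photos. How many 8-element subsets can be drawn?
C(48,8) = 48!/(8!×40!) = 377348994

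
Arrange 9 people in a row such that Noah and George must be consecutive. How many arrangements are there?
Treat the 2 as one block: (9-2+1)! × 2! = 40320 × 2 = 80640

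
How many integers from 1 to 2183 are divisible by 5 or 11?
⌊2183/5⌋ + ⌊2183/11⌋ - ⌊2183/55⌋ = 436 + 198 - 39 = 595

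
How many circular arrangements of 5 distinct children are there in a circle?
Circular: fix one position, arrange the rest. (5-1)! = 24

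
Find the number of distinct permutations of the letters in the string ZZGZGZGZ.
8! / (5! × 3!) = 56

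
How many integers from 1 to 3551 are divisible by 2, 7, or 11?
⌊3551/2⌋+⌊3551/7⌋+⌊3551/11⌋ - ⌊3551/14⌋-⌊3551/22⌋-⌊3551/77⌋ + ⌊3551/154⌋ = 1775+507+322 - 253-161-46 + 23 = 2167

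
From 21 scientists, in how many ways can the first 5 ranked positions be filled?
P(21,5) = 21!/(21-5)! = 2441880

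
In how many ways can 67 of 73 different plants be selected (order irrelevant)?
C(73,67) = 73!/(67!×6!) = 170230452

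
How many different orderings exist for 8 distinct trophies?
8! = 40320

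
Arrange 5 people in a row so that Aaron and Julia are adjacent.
Treat as block: (5-1)! × 2! = 24 × 2 = 48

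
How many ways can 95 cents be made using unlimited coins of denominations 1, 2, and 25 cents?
Coefficient of x^95 in 1/(1-x^1) · 1/(1-x^2) · 1/(1-x^25). Case on j = number of 25-cent coins (j = 0..3); remainder r = 95 - 25j is made from {1,2} in ⌊r/2⌋+1 ways. r = 95, 70, 45, 20 → 48 + 36 + 23 + 11 = 118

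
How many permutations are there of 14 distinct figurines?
14! = 87178291200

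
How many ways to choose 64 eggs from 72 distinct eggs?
C(72,64) = 72!/(64!×8!) = 11969016345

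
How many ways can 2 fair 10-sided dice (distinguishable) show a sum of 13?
Coefficient of x^13 in (x + x² + ... + x^10)^2. By inclusion-exclusion on dice exceeding 10: Σ_j (-1)^j C(2,j)·C(13-1-10j, 1) = C(2,0)·C(12,1) - C(2,1)·C(2,1) = 1·12 - 2·2 = 8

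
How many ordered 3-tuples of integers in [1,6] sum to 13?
Coefficient of x^13 in (x + x² + ... + x^6)^3. By inclusion-exclusion on dice exceeding 6: Σ_j (-1)^j C(3,j)·C(13-1-6j, 2) = C(3,0)·C(12,2) - C(3,1)·C(6,2) = 1·66 - 3·15 = 21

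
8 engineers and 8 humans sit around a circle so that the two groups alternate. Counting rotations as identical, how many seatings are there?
Fix one of the engineers: (8-1)! ways for the remaining engineers, × 8! ways for the humans = 5040 × 40320 = 203212800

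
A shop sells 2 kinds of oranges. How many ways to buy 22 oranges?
C(22+2-1, 2-1) = C(23, 1) = 23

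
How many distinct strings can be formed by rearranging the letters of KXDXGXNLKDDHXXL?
15! / (1! × 1! × 2! × 2! × 1! × 5! × 3!) = 454053600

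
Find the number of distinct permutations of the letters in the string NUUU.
4! / (3! × 1!) = 4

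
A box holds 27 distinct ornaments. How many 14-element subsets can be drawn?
C(27,14) = 27!/(14!×13!) = 20058300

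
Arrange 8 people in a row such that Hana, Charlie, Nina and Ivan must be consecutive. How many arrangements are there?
Treat the 4 as one block: (8-4+1)! × 4! = 120 × 24 = 2880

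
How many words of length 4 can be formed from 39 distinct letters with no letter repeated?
P(39,4) = 39!/(39-4)! = 1974024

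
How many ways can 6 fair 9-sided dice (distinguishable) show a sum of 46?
Coefficient of x^46 in (x + x² + ... + x^9)^6. By inclusion-exclusion on dice exceeding 9: Σ_j (-1)^j C(6,j)·C(46-1-9j, 5) = C(6,0)·C(45,5) - C(6,1)·C(36,5) + C(6,2)·C(27,5) - C(6,3)·C(18,5) + C(6,4)·C(9,5) = 1·1221759 - 6·376992 + 15·80730 - 20·8568 + 15·126 = 1287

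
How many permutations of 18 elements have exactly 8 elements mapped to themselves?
Choose the 8 fixed points C(18,8) = 43758, derange the rest: !10 = Σ_{j=0}^{10} (-1)^j·10!/j! = 3628800 - 3628800 + 1814400 - 604800 + 151200 - 30240 + 5040 - 720 + 90 - 10 + 1 = 1334961. Product = 43758 × 1334961 = 58415223438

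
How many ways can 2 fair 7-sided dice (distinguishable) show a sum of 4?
Coefficient of x^4 in (x + x² + ... + x^7)^2. By inclusion-exclusion on dice exceeding 7: Σ_j (-1)^j C(2,j)·C(4-1-7j, 1) = C(2,0)·C(3,1) = 1·3 = 3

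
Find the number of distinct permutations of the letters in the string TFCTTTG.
7! / (4! × 1! × 1! × 1!) = 210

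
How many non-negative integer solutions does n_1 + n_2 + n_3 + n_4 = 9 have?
C(9+4-1, 4-1) = C(12, 3) = 220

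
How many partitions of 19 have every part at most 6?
Let r_j(i) = number of partitions of i into parts ≤ j, for i = 0..19. r_1(i) = 1 for all i; r_j(i) = r_{j-1}(i) + r_j(i-j). Rows j = 2..6: ≤2: 1 1 2 2 3 3 4 4 5 5 6 6 7 7 8 8 9 9 10 10; ≤3: 1 1 2 3 4 5 7 8 10 12 14 16 19 21 24 27 30 33 37 40; ≤4: 1 1 2 3 5 6 9 11 15 18 23 27 34 39 47 54 64 72 84 94; ≤5: 1 1 2 3 5 7 10 13 18 23 30 37 47 57 70 84 101 119 141 164; ≤6: 1 1 2 3 5 7 11 14 20 26 35 44 58 71 90 110 136 163 199 235. r_6(19) = 235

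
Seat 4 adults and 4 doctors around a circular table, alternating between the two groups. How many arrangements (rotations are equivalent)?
Fix one of the adults: (4-1)! ways for the remaining adults, × 4! ways for the doctors = 6 × 24 = 144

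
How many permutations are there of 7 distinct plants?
7! = 5040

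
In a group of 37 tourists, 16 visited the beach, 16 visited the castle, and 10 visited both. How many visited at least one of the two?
|A∪B| = |A| + |B| - |A∩B| = 16 + 16 - 10 = 22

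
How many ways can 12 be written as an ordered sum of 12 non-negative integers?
C(12+12-1, 12-1) = C(23, 11) = 1352078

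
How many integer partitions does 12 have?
Pentagonal recurrence p(n) = p(n-1) + p(n-2) - p(n-5) - p(n-7) + p(n-12) + p(n-15) - ... gives p(0..11) = 1, 1, 2, 3, 5, 7, 11, 15, 22, 30, 42, 56. p(12) = p(11) + p(10) - p(7) - p(5) + p(0) = 56 + 42 - 15 - 7 + 1 = 77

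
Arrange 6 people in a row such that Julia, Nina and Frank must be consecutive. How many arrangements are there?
Treat the 3 as one block: (6-3+1)! × 3! = 24 × 6 = 144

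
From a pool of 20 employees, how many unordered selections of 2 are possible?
C(20,2) = 20!/(2!×18!) = 190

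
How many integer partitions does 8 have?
Pentagonal recurrence p(n) = p(n-1) + p(n-2) - p(n-5) - p(n-7) + p(n-12) + p(n-15) - ... gives p(0..7) = 1, 1, 2, 3, 5, 7, 11, 15. p(8) = p(7) + p(6) - p(3) - p(1) = 15 + 11 - 3 - 1 = 22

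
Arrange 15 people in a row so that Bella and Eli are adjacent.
Treat as block: (15-1)! × 2! = 87178291200 × 2 = 174356582400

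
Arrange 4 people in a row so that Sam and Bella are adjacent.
Treat as block: (4-1)! × 2! = 6 × 2 = 12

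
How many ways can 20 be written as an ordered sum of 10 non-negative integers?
C(20+10-1, 10-1) = C(29, 9) = 10015005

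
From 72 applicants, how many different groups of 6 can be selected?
C(72,6) = 72!/(6!×66!) = 156238908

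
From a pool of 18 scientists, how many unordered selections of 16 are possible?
C(18,16) = 18!/(16!×2!) = 153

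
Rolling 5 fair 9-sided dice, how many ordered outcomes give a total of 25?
Coefficient of x^25 in (x + x² + ... + x^9)^5. By inclusion-exclusion on dice exceeding 9: Σ_j (-1)^j C(5,j)·C(25-1-9j, 4) = C(5,0)·C(24,4) - C(5,1)·C(15,4) + C(5,2)·C(6,4) = 1·10626 - 5·1365 + 10·15 = 3951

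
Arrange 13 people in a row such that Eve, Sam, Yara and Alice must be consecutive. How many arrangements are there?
Treat the 4 as one block: (13-4+1)! × 4! = 3628800 × 24 = 87091200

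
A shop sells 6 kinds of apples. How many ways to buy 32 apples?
C(32+6-1, 6-1) = C(37, 5) = 435897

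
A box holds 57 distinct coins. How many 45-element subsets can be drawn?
C(57,45) = 57!/(45!×12!) = 707285522580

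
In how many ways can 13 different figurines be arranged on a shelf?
13! = 6227020800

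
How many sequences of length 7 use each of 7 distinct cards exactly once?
7! = 5040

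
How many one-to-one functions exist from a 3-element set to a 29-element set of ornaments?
P(29,3) = 29!/(29-3)! = 21924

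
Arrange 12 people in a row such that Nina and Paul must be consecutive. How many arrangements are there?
Treat the 2 as one block: (12-2+1)! × 2! = 39916800 × 2 = 79833600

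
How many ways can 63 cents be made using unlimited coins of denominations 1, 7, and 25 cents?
Coefficient of x^63 in 1/(1-x^1) · 1/(1-x^7) · 1/(1-x^25). Case on j = number of 25-cent coins (j = 0..2); remainder r = 63 - 25j is made from {1,7} in ⌊r/7⌋+1 ways. r = 63, 38, 13 → 10 + 6 + 2 = 18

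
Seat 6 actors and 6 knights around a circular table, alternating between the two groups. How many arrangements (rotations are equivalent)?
Fix one of the actors: (6-1)! ways for the remaining actors, × 6! ways for the knights = 120 × 720 = 86400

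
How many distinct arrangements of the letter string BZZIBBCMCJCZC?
13! / (1! × 3! × 4! × 1! × 1! × 3!) = 7207200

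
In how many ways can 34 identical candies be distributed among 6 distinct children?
C(34+6-1, 6-1) = C(39, 5) = 575757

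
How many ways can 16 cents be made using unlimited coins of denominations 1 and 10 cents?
Coefficient of x^16 in 1/(1-x^1) · 1/(1-x^10). Use j coins of 10 for j = 0..⌊16/10⌋ = 1, the rest in 1s: 1 + 1 = 2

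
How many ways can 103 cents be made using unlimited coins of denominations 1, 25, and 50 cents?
Coefficient of x^103 in 1/(1-x^1) · 1/(1-x^25) · 1/(1-x^50). Case on j = number of 50-cent coins (j = 0..2); remainder r = 103 - 50j is made from {1,25} in ⌊r/25⌋+1 ways. r = 103, 53, 3 → 5 + 3 + 1 = 9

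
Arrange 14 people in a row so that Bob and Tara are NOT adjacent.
Total - adjacent = 14! - (14-1)!×2 = 87178291200 - 12454041600 = 74724249600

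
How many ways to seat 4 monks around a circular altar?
Circular: fix one position, arrange the rest. (4-1)! = 6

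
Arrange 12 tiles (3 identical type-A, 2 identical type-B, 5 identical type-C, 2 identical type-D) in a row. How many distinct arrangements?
12! / (3! × 2! × 5! × 2!) = 166320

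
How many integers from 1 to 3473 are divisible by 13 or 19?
⌊3473/13⌋ + ⌊3473/19⌋ - ⌊3473/247⌋ = 267 + 182 - 14 = 435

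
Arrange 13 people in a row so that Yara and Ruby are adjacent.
Treat as block: (13-1)! × 2! = 479001600 × 2 = 958003200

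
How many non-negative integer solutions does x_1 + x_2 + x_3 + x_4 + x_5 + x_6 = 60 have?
C(60+6-1, 6-1) = C(65, 5) = 8259888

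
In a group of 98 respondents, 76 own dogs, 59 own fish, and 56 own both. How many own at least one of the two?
|A∪B| = |A| + |B| - |A∩B| = 76 + 59 - 56 = 79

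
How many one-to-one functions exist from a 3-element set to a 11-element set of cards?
P(11,3) = 11!/(11-3)! = 990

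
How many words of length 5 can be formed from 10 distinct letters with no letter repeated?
P(10,5) = 10!/(10-5)! = 30240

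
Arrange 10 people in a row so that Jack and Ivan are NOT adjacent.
Total - adjacent = 10! - (10-1)!×2 = 3628800 - 725760 = 2903040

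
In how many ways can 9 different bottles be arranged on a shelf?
9! = 362880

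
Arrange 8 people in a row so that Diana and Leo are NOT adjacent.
Total - adjacent = 8! - (8-1)!×2 = 40320 - 10080 = 30240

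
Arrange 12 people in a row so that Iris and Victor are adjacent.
Treat as block: (12-1)! × 2! = 39916800 × 2 = 79833600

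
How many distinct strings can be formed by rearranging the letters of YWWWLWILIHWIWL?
14! / (3! × 1! × 3! × 1! × 6!) = 3363360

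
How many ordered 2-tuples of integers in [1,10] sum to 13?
Coefficient of x^13 in (x + x² + ... + x^10)^2. By inclusion-exclusion on dice exceeding 10: Σ_j (-1)^j C(2,j)·C(13-1-10j, 1) = C(2,0)·C(12,1) - C(2,1)·C(2,1) = 1·12 - 2·2 = 8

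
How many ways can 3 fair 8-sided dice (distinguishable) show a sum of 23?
Coefficient of x^23 in (x + x² + ... + x^8)^3. By inclusion-exclusion on dice exceeding 8: Σ_j (-1)^j C(3,j)·C(23-1-8j, 2) = C(3,0)·C(22,2) - C(3,1)·C(14,2) + C(3,2)·C(6,2) = 1·231 - 3·91 + 3·15 = 3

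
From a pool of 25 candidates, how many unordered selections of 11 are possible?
C(25,11) = 25!/(11!×14!) = 4457400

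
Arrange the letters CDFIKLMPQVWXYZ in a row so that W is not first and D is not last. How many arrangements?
By inclusion-exclusion: 14! - 2×(14-1)! + (14-2)! = 87178291200 - 12454041600 + 479001600 = 75203251200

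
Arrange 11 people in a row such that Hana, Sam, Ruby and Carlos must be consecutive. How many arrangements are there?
Treat the 4 as one block: (11-4+1)! × 4! = 40320 × 24 = 967680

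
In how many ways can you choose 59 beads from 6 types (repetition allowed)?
C(59+6-1, 6-1) = C(64, 5) = 7624512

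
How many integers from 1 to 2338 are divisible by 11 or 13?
⌊2338/11⌋ + ⌊2338/13⌋ - ⌊2338/143⌋ = 212 + 179 - 16 = 375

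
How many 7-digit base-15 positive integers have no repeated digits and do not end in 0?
Last digit: 14 nonzero choices. First digit: 13 (nonzero, ≠last). Middle 5: P(13,5) = 154440. Total = 28108080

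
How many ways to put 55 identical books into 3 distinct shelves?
C(55+3-1, 3-1) = C(57, 2) = 1596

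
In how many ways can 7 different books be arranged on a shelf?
7! = 5040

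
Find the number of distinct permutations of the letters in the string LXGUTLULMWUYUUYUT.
17! / (2! × 1! × 1! × 3! × 2! × 6! × 1! × 1!) = 20583763200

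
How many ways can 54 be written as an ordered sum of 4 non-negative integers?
C(54+4-1, 4-1) = C(57, 3) = 29260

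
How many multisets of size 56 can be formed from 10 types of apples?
C(56+10-1, 10-1) = C(65, 9) = 31966749880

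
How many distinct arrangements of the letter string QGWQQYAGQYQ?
11! / (1! × 5! × 2! × 2! × 1!) = 83160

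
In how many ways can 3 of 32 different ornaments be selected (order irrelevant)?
C(32,3) = 32!/(3!×29!) = 4960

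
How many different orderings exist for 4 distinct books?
4! = 24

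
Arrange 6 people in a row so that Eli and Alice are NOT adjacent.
Total - adjacent = 6! - (6-1)!×2 = 720 - 240 = 480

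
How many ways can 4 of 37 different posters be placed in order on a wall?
P(37,4) = 37!/(37-4)! = 1585080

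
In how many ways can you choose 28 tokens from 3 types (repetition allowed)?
C(28+3-1, 3-1) = C(30, 2) = 435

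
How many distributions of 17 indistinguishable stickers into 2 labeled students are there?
C(17+2-1, 2-1) = C(18, 1) = 18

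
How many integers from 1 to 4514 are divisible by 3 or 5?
⌊4514/3⌋ + ⌊4514/5⌋ - ⌊4514/15⌋ = 1504 + 902 - 300 = 2106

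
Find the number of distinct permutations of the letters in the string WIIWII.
6! / (2! × 4!) = 15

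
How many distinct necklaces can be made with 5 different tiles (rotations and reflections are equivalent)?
(5-1)!/2 = 24/2 = 12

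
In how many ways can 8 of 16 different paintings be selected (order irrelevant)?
C(16,8) = 16!/(8!×8!) = 12870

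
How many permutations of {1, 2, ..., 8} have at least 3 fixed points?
Exactly j fixed points: C(8,j)·!(8-j); sum over j ≥ 3 (derangement numbers via !m = (m-1)·(!(m-1) + !(m-2)): !0..!5 = 1, 0, 1, 2, 9, 44). Σ_{j=3}^{8} C(8,j)·!(8-j) = C(8,3)·!5 + C(8,4)·!4 + C(8,5)·!3 + C(8,6)·!2 + C(8,7)·!1 + C(8,8)·!0 = 56·44 + 70·9 + 56·2 + 28·1 + 8·0 + 1·1 = 3235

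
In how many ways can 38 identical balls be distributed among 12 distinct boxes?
C(38+12-1, 12-1) = C(49, 11) = 29135916264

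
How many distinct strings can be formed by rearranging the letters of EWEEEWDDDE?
10! / (2! × 3! × 5!) = 2520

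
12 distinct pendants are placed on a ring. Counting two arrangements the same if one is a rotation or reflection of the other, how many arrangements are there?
(12-1)!/2 = 39916800/2 = 19958400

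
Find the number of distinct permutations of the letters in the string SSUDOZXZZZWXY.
13! / (1! × 4! × 1! × 1! × 1! × 1! × 2! × 2!) = 64864800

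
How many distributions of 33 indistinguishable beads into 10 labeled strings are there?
C(33+10-1, 10-1) = C(42, 9) = 445891810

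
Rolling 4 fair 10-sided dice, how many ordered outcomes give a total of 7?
Coefficient of x^7 in (x + x² + ... + x^10)^4. By inclusion-exclusion on dice exceeding 10: Σ_j (-1)^j C(4,j)·C(7-1-10j, 3) = C(4,0)·C(6,3) = 1·20 = 20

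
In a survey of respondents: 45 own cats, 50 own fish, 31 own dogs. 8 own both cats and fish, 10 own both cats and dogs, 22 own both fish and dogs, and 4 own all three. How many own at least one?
|A∪B∪C| = 45+50+31-8-10-22+4 = 90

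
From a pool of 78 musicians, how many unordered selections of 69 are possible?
C(78,69) = 78!/(69!×9!) = 182364632450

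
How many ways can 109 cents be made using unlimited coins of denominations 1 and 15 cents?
Coefficient of x^109 in 1/(1-x^1) · 1/(1-x^15). Use j coins of 15 for j = 0..⌊109/15⌋ = 7, the rest in 1s: 7 + 1 = 8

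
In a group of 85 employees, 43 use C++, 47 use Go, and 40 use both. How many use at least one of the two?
|A∪B| = |A| + |B| - |A∩B| = 43 + 47 - 40 = 50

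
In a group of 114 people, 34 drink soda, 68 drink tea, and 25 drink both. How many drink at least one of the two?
|A∪B| = |A| + |B| - |A∩B| = 34 + 68 - 25 = 77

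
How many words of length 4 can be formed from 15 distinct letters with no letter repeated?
P(15,4) = 15!/(15-4)! = 32760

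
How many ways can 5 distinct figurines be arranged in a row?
5! = 120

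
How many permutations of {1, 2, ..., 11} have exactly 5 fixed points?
Choose the 5 fixed points C(11,5) = 462, derange the rest: !6 = Σ_{j=0}^{6} (-1)^j·6!/j! = 720 - 720 + 360 - 120 + 30 - 6 + 1 = 265. Product = 462 × 265 = 122430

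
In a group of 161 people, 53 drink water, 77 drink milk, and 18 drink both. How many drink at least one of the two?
|A∪B| = |A| + |B| - |A∩B| = 53 + 77 - 18 = 112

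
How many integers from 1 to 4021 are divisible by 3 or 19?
⌊4021/3⌋ + ⌊4021/19⌋ - ⌊4021/57⌋ = 1340 + 211 - 70 = 1481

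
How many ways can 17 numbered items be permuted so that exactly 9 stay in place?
Choose the 9 fixed points C(17,9) = 24310, derange the rest: !8 = Σ_{j=0}^{8} (-1)^j·8!/j! = 40320 - 40320 + 20160 - 6720 + 1680 - 336 + 56 - 8 + 1 = 14833. Product = 24310 × 14833 = 360590230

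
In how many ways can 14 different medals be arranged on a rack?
14! = 87178291200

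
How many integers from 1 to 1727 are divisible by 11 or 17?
⌊1727/11⌋ + ⌊1727/17⌋ - ⌊1727/187⌋ = 157 + 101 - 9 = 249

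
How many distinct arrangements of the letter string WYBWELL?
7! / (1! × 2! × 2! × 1! × 1!) = 1260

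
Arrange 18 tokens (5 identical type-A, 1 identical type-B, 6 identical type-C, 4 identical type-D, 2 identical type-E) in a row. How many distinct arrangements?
18! / (5! × 1! × 6! × 4! × 2!) = 1543782240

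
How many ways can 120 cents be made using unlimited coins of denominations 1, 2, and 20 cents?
Coefficient of x^120 in 1/(1-x^1) · 1/(1-x^2) · 1/(1-x^20). Case on j = number of 20-cent coins (j = 0..6); remainder r = 120 - 20j is made from {1,2} in ⌊r/2⌋+1 ways. r = 120, 100, 80, 60, 40, 20, 0 → 61 + 51 + 41 + 31 + 21 + 11 + 1 = 217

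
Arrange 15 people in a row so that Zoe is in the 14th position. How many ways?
Fix one position: (15-1)! = 87178291200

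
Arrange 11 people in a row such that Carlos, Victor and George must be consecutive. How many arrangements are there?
Treat the 3 as one block: (11-3+1)! × 3! = 362880 × 6 = 2177280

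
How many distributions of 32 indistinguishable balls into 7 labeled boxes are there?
C(32+7-1, 7-1) = C(38, 6) = 2760681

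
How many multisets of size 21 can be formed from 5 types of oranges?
C(21+5-1, 5-1) = C(25, 4) = 12650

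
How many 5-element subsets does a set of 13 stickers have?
C(13,5) = 13!/(5!×8!) = 1287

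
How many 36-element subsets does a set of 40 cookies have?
C(40,36) = 40!/(36!×4!) = 91390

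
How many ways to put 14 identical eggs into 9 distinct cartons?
C(14+9-1, 9-1) = C(22, 8) = 319770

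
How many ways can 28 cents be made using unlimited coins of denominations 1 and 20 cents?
Coefficient of x^28 in 1/(1-x^1) · 1/(1-x^20). Use j coins of 20 for j = 0..⌊28/20⌋ = 1, the rest in 1s: 1 + 1 = 2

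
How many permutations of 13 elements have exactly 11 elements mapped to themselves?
Choose the 11 fixed points C(13,11) = 78, derange the rest: !2 = Σ_{j=0}^{2} (-1)^j·2!/j! = 2 - 2 + 1 = 1. Product = 78 × 1 = 78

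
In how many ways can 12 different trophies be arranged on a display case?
12! = 479001600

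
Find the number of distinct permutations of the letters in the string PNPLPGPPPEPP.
12! / (1! × 1! × 1! × 8! × 1!) = 11880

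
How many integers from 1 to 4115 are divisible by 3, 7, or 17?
⌊4115/3⌋+⌊4115/7⌋+⌊4115/17⌋ - ⌊4115/21⌋-⌊4115/51⌋-⌊4115/119⌋ + ⌊4115/357⌋ = 1371+587+242 - 195-80-34 + 11 = 1902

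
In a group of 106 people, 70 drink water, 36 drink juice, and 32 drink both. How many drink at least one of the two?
|A∪B| = |A| + |B| - |A∩B| = 70 + 36 - 32 = 74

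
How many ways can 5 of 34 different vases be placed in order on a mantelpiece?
P(34,5) = 34!/(34-5)! = 33390720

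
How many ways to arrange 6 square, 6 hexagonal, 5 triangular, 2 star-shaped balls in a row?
19! / (6! × 6! × 5! × 2!) = 977728752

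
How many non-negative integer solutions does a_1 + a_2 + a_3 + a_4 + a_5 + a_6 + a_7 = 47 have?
C(47+7-1, 7-1) = C(53, 6) = 22957480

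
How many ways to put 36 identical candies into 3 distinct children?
C(36+3-1, 3-1) = C(38, 2) = 703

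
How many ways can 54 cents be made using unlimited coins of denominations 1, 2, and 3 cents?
Coefficient of x^54 in 1/(1-x^1) · 1/(1-x^2) · 1/(1-x^3). Case on j = number of 3-cent coins (j = 0..18); remainder r = 54 - 3j is made from {1,2} in ⌊r/2⌋+1 ways. r = 54, 51, 48, 45, 42, 39, 36, 33, 30, 27, 24, 21, 18, 15, 12, 9, 6, 3, 0 → 28 + 26 + 25 + 23 + 22 + 20 + 19 + 17 + 16 + 14 + 13 + 11 + 10 + 8 + 7 + 5 + 4 + 2 + 1 = 271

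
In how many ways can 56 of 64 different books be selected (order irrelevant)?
C(64,56) = 64!/(56!×8!) = 4426165368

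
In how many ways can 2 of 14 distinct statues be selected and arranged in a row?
P(14,2) = 14!/(14-2)! = 182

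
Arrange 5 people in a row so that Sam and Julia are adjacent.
Treat as block: (5-1)! × 2! = 24 × 2 = 48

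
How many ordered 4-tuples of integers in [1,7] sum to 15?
Coefficient of x^15 in (x + x² + ... + x^7)^4. By inclusion-exclusion on dice exceeding 7: Σ_j (-1)^j C(4,j)·C(15-1-7j, 3) = C(4,0)·C(14,3) - C(4,1)·C(7,3) = 1·364 - 4·35 = 224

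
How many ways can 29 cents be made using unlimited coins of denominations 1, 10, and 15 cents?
Coefficient of x^29 in 1/(1-x^1) · 1/(1-x^10) · 1/(1-x^15). Case on j = number of 15-cent coins (j = 0..1); remainder r = 29 - 15j is made from {1,10} in ⌊r/10⌋+1 ways. r = 29, 14 → 3 + 2 = 5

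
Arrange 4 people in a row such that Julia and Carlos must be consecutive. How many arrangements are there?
Treat the 2 as one block: (4-2+1)! × 2! = 6 × 2 = 12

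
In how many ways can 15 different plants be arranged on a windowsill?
15! = 1307674368000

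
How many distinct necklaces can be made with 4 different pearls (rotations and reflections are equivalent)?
(4-1)!/2 = 6/2 = 3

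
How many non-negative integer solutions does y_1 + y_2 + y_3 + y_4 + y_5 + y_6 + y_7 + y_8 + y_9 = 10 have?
C(10+9-1, 9-1) = C(18, 8) = 43758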